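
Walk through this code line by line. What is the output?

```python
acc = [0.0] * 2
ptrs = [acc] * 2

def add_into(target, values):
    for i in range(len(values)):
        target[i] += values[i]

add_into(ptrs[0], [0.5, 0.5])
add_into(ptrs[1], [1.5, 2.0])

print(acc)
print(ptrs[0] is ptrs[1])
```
[2.0, 2.5]
True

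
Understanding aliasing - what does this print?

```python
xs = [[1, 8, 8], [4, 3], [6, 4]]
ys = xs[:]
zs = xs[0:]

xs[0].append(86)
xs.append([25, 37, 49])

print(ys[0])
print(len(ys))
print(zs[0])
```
[1, 8, 8, 86]
3
[1, 8, 8, 86]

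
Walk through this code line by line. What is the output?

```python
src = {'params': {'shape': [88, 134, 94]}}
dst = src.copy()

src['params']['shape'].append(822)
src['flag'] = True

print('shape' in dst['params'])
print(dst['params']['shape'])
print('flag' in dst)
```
True
[88, 134, 94, 822]
False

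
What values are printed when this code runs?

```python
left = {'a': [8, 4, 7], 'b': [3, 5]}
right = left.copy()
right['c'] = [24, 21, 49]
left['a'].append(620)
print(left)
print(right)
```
{'a': [8, 4, 7, 620], 'b': [3, 5]}
{'a': [8, 4, 7, 620], 'b': [3, 5], 'c': [24, 21, 49]}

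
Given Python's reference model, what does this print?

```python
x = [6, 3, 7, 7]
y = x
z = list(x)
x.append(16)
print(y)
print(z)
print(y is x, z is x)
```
[6, 3, 7, 7, 16]
[6, 3, 7, 7]
True False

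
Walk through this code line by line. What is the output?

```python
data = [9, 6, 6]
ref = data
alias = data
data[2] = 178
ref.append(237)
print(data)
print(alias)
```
[9, 6, 178, 237]
[9, 6, 178, 237]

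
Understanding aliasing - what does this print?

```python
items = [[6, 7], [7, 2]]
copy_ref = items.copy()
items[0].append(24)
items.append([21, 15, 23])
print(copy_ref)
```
[[6, 7, 24], [7, 2]]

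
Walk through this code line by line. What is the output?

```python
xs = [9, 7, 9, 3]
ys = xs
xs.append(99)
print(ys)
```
[9, 7, 9, 3, 99]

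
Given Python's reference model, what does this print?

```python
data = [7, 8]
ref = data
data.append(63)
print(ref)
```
[7, 8, 63]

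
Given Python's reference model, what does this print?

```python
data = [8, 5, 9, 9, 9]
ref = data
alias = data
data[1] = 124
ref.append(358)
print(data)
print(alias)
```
[8, 124, 9, 9, 9, 358]
[8, 124, 9, 9, 9, 358]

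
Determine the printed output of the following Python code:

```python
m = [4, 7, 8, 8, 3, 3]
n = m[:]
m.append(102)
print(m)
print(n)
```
[4, 7, 8, 8, 3, 3, 102]
[4, 7, 8, 8, 3, 3]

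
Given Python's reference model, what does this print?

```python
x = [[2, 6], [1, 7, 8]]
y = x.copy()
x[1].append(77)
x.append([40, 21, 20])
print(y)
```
[[2, 6], [1, 7, 8, 77]]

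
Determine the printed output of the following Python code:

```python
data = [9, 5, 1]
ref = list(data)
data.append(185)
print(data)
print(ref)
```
[9, 5, 1, 185]
[9, 5, 1]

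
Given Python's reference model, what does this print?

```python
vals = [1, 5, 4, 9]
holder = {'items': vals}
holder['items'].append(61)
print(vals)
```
[1, 5, 4, 9, 61]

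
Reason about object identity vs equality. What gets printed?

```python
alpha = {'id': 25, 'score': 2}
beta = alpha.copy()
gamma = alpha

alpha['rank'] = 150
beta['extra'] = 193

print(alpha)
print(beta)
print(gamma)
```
{'id': 25, 'score': 2, 'rank': 150}
{'id': 25, 'score': 2, 'extra': 193}
{'id': 25, 'score': 2, 'rank': 150}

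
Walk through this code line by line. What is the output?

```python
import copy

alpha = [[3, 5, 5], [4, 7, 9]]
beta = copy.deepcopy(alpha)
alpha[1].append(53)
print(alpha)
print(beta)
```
[[3, 5, 5], [4, 7, 9, 53]]
[[3, 5, 5], [4, 7, 9]]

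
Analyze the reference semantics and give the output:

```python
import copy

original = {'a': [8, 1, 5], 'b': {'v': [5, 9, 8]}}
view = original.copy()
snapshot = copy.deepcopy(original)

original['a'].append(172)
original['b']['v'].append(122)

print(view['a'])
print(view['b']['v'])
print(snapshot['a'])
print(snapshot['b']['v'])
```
[8, 1, 5, 172]
[5, 9, 8, 122]
[8, 1, 5]
[5, 9, 8]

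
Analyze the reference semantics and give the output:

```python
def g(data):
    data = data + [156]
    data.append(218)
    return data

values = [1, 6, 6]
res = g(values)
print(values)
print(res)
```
[1, 6, 6]
[1, 6, 6, 156, 218]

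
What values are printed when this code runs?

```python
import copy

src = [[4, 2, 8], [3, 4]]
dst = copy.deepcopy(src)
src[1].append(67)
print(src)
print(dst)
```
[[4, 2, 8], [3, 4, 67]]
[[4, 2, 8], [3, 4]]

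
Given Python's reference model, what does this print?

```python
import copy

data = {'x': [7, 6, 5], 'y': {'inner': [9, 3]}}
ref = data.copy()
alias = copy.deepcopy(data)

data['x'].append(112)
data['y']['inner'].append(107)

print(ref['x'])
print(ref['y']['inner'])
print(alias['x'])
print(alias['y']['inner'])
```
[7, 6, 5, 112]
[9, 3, 107]
[7, 6, 5]
[9, 3]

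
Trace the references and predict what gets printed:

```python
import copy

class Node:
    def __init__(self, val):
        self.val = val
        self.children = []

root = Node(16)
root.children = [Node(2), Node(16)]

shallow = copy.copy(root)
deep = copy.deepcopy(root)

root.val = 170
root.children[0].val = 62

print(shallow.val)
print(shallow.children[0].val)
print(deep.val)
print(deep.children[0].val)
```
16
62
16
2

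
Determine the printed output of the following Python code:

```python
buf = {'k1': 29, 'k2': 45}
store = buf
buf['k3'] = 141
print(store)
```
{'k1': 29, 'k2': 45, 'k3': 141}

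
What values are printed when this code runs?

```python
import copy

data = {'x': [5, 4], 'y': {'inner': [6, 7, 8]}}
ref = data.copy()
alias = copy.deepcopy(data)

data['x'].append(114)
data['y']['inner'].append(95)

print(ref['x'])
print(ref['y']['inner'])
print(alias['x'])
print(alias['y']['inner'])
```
[5, 4, 114]
[6, 7, 8, 95]
[5, 4]
[6, 7, 8]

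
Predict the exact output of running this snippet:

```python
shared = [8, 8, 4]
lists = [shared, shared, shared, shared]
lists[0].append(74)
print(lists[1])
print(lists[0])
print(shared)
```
[8, 8, 4, 74]
[8, 8, 4, 74]
[8, 8, 4, 74]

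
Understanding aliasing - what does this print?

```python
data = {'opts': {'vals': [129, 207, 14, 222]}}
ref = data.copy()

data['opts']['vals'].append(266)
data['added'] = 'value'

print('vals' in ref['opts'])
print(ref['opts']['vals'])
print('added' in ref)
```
True
[129, 207, 14, 222, 266]
False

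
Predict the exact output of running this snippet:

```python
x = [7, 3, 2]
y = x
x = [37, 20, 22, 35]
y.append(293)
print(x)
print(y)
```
[37, 20, 22, 35]
[7, 3, 2, 293]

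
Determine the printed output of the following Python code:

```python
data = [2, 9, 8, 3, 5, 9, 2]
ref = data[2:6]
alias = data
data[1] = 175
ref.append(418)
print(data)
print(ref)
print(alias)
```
[2, 175, 8, 3, 5, 9, 2]
[8, 3, 5, 9, 418]
[2, 175, 8, 3, 5, 9, 2]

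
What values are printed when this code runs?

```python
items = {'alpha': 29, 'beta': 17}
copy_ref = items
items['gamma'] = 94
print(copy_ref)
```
{'alpha': 29, 'beta': 17, 'gamma': 94}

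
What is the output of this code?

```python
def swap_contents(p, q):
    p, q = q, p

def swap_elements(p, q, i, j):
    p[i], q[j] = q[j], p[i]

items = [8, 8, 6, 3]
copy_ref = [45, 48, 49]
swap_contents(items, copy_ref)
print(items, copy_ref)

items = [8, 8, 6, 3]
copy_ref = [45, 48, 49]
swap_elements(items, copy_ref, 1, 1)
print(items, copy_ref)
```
[8, 8, 6, 3] [45, 48, 49]
[8, 48, 6, 3] [45, 8, 49]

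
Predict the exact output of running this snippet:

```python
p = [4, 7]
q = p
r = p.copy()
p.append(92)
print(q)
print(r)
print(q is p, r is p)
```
[4, 7, 92]
[4, 7]
True False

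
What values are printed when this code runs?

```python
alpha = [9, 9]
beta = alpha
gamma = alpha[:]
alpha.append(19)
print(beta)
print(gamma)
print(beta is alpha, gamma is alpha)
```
[9, 9, 19]
[9, 9]
True False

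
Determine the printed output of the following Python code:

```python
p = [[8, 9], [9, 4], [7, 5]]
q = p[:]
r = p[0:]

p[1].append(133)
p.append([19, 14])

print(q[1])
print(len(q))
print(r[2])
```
[9, 4, 133]
3
[7, 5]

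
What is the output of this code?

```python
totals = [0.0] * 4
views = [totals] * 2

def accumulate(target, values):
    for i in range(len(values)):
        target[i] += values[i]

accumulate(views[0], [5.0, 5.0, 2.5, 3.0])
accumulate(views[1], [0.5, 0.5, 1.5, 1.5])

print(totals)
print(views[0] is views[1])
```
[5.5, 5.5, 4.0, 4.5]
True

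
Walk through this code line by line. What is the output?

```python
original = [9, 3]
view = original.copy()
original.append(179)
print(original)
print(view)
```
[9, 3, 179]
[9, 3]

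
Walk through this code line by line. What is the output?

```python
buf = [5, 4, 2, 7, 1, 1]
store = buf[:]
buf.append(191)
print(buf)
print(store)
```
[5, 4, 2, 7, 1, 1, 191]
[5, 4, 2, 7, 1, 1]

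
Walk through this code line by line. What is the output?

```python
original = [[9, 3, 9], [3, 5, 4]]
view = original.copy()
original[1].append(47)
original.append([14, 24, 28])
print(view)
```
[[9, 3, 9], [3, 5, 4, 47]]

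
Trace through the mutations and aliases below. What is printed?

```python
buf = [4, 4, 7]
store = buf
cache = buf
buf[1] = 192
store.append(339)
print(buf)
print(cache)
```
[4, 192, 7, 339]
[4, 192, 7, 339]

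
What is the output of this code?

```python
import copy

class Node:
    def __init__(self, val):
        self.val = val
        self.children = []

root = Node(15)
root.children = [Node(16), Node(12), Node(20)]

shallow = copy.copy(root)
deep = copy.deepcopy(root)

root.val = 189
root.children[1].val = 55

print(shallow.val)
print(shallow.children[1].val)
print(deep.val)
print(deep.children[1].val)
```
15
55
15
12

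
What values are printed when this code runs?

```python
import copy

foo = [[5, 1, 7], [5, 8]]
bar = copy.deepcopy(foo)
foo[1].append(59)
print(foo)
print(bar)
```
[[5, 1, 7], [5, 8, 59]]
[[5, 1, 7], [5, 8]]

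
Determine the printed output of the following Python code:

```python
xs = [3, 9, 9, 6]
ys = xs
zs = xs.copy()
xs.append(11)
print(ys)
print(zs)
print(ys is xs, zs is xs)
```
[3, 9, 9, 6, 11]
[3, 9, 9, 6]
True False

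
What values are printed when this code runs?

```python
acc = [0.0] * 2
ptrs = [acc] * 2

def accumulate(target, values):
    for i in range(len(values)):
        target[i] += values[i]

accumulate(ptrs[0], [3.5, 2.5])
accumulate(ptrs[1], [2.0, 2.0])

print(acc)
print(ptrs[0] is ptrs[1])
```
[5.5, 4.5]
True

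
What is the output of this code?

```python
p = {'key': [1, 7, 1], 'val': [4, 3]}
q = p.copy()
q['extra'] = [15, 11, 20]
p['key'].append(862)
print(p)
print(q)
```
{'key': [1, 7, 1, 862], 'val': [4, 3]}
{'key': [1, 7, 1, 862], 'val': [4, 3], 'extra': [15, 11, 20]}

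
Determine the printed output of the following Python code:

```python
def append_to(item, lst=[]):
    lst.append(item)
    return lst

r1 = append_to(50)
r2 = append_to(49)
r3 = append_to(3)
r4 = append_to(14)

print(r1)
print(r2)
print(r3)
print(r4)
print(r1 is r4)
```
[50, 49, 3, 14]
[50, 49, 3, 14]
[50, 49, 3, 14]
[50, 49, 3, 14]
True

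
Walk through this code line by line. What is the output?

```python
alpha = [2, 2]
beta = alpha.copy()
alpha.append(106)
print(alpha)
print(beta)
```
[2, 2, 106]
[2, 2]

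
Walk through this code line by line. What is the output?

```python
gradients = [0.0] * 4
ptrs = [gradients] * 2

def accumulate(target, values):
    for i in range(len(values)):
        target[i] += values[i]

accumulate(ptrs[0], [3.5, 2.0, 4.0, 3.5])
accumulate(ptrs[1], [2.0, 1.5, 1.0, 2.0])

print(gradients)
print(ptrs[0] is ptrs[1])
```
[5.5, 3.5, 5.0, 5.5]
True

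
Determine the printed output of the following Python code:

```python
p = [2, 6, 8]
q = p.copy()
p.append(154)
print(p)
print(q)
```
[2, 6, 8, 154]
[2, 6, 8]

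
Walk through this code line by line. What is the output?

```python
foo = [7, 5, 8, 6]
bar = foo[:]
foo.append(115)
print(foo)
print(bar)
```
[7, 5, 8, 6, 115]
[7, 5, 8, 6]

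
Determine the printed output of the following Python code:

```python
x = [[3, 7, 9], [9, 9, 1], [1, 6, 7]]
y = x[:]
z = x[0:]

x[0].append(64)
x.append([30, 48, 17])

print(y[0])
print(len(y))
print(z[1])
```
[3, 7, 9, 64]
3
[9, 9, 1]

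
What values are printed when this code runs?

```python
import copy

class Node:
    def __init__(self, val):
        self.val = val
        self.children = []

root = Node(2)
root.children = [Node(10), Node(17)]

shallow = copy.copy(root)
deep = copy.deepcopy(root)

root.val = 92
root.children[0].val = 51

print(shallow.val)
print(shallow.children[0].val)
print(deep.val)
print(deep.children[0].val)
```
2
51
2
10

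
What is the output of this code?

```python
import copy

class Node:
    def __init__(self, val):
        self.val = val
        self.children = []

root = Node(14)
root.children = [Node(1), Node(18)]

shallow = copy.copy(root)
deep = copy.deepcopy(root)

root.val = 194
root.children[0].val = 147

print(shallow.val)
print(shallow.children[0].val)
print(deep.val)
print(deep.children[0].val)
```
14
147
14
1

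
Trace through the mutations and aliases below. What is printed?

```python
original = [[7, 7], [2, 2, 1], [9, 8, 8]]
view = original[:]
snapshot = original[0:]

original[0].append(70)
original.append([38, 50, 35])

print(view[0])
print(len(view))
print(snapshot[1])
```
[7, 7, 70]
3
[2, 2, 1]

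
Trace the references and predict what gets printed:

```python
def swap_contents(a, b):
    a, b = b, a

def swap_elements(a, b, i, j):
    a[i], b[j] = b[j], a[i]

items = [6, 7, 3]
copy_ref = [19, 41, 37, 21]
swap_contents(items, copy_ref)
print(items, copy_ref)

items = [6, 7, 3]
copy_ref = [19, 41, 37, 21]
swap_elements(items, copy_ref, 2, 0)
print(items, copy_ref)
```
[6, 7, 3] [19, 41, 37, 21]
[6, 7, 19] [3, 41, 37, 21]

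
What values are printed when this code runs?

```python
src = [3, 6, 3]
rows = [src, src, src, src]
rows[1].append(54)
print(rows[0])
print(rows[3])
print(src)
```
[3, 6, 3, 54]
[3, 6, 3, 54]
[3, 6, 3, 54]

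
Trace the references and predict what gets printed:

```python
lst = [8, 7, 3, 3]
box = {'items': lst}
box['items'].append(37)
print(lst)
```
[8, 7, 3, 3, 37]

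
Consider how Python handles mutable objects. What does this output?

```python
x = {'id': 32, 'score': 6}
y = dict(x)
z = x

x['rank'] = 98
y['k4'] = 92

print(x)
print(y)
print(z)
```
{'id': 32, 'score': 6, 'rank': 98}
{'id': 32, 'score': 6, 'k4': 92}
{'id': 32, 'score': 6, 'rank': 98}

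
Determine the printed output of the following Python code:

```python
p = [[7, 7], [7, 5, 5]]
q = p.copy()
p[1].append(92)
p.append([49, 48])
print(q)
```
[[7, 7], [7, 5, 5, 92]]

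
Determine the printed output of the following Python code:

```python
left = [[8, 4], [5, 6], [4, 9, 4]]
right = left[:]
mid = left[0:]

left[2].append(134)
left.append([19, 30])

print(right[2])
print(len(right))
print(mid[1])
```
[4, 9, 4, 134]
3
[5, 6]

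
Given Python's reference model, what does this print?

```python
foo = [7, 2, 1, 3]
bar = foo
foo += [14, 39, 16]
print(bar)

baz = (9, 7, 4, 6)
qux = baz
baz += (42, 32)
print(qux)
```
[7, 2, 1, 3, 14, 39, 16]
(9, 7, 4, 6)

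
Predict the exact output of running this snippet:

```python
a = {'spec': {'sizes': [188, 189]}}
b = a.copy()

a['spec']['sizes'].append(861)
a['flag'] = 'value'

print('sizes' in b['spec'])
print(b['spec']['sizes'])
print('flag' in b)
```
True
[188, 189, 861]
False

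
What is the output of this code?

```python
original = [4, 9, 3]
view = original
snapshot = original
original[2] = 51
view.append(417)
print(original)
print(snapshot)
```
[4, 9, 51, 417]
[4, 9, 51, 417]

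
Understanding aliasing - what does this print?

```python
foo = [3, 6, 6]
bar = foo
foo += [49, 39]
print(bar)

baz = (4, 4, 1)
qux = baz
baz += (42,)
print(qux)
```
[3, 6, 6, 49, 39]
(4, 4, 1)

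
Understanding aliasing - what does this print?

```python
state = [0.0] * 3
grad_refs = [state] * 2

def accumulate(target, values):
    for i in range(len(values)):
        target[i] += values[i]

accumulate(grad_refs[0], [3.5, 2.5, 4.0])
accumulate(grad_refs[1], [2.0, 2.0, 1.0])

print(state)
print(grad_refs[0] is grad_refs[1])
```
[5.5, 4.5, 5.0]
True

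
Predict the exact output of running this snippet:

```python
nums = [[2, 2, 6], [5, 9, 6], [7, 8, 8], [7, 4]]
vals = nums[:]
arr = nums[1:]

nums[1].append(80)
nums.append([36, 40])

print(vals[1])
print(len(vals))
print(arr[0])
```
[5, 9, 6, 80]
4
[5, 9, 6, 80]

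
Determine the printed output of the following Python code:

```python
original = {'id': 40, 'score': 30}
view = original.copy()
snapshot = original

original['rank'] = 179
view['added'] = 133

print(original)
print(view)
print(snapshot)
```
{'id': 40, 'score': 30, 'rank': 179}
{'id': 40, 'score': 30, 'added': 133}
{'id': 40, 'score': 30, 'rank': 179}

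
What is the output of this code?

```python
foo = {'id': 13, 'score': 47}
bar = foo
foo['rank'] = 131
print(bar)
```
{'id': 13, 'score': 47, 'rank': 131}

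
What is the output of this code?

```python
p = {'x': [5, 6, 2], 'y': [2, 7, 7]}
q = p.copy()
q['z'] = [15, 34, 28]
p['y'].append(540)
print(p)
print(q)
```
{'x': [5, 6, 2], 'y': [2, 7, 7, 540]}
{'x': [5, 6, 2], 'y': [2, 7, 7, 540], 'z': [15, 34, 28]}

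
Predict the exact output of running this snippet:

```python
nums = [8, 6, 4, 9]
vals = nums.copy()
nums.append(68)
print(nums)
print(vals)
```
[8, 6, 4, 9, 68]
[8, 6, 4, 9]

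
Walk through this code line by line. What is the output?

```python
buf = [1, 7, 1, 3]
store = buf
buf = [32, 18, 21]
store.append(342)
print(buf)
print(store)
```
[32, 18, 21]
[1, 7, 1, 3, 342]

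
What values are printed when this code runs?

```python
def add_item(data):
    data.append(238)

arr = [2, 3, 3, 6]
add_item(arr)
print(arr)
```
[2, 3, 3, 6, 238]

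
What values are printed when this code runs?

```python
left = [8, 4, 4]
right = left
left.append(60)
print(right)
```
[8, 4, 4, 60]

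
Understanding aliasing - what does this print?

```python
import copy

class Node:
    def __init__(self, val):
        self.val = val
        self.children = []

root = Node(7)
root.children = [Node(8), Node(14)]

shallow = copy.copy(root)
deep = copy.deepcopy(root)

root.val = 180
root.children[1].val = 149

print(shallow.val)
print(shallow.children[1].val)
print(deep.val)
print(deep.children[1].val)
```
7
149
7
14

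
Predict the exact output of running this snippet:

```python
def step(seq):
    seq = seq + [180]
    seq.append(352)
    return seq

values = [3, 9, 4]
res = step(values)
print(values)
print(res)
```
[3, 9, 4]
[3, 9, 4, 180, 352]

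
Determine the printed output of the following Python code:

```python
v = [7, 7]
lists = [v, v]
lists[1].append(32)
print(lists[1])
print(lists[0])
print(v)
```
[7, 7, 32]
[7, 7, 32]
[7, 7, 32]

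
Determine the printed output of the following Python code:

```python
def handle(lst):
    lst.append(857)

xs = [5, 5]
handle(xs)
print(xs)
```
[5, 5, 857]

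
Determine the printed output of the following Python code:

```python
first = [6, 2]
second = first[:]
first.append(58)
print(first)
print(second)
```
[6, 2, 58]
[6, 2]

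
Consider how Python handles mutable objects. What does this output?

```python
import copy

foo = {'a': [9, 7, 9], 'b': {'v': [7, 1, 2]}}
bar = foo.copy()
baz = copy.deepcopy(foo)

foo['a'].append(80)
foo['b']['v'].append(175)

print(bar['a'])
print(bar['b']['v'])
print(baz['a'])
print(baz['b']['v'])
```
[9, 7, 9, 80]
[7, 1, 2, 175]
[9, 7, 9]
[7, 1, 2]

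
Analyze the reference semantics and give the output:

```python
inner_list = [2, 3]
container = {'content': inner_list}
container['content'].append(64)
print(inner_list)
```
[2, 3, 64]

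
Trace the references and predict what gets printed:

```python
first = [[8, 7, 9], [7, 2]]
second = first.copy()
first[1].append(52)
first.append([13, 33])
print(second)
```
[[8, 7, 9], [7, 2, 52]]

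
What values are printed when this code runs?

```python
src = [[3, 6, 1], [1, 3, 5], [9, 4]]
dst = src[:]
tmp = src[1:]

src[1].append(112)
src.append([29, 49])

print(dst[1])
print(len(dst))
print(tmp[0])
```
[1, 3, 5, 112]
3
[1, 3, 5, 112]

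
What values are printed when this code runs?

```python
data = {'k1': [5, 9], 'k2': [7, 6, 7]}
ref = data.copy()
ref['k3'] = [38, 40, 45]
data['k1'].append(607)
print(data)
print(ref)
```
{'k1': [5, 9, 607], 'k2': [7, 6, 7]}
{'k1': [5, 9, 607], 'k2': [7, 6, 7], 'k3': [38, 40, 45]}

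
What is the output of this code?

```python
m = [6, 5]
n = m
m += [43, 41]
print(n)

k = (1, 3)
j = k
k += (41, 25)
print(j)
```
[6, 5, 43, 41]
(1, 3)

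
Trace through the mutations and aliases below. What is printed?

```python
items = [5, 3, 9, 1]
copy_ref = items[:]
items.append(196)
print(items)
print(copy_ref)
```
[5, 3, 9, 1, 196]
[5, 3, 9, 1]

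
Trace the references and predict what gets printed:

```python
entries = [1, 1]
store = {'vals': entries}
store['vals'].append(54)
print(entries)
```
[1, 1, 54]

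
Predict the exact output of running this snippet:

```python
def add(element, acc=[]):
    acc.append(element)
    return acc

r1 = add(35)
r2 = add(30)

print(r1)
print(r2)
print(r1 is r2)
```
[35, 30]
[35, 30]
True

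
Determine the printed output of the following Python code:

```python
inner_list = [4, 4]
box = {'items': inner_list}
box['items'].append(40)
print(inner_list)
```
[4, 4, 40]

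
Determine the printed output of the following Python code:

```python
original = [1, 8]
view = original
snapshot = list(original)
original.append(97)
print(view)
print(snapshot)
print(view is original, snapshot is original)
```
[1, 8, 97]
[1, 8]
True False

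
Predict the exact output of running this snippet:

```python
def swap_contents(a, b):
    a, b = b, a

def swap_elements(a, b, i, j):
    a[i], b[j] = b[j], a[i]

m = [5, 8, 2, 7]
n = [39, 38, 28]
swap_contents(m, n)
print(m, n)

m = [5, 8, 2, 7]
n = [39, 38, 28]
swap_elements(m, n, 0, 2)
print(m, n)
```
[5, 8, 2, 7] [39, 38, 28]
[28, 8, 2, 7] [39, 38, 5]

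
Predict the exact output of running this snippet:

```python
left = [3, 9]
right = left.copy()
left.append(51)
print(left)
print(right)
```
[3, 9, 51]
[3, 9]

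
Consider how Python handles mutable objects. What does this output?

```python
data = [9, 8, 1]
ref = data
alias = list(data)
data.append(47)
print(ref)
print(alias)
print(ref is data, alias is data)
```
[9, 8, 1, 47]
[9, 8, 1]
True False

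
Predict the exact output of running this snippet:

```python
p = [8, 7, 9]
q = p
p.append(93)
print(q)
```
[8, 7, 9, 93]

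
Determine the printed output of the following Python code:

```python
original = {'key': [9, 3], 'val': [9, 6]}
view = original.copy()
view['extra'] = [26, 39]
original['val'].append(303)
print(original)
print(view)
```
{'key': [9, 3], 'val': [9, 6, 303]}
{'key': [9, 3], 'val': [9, 6, 303], 'extra': [26, 39]}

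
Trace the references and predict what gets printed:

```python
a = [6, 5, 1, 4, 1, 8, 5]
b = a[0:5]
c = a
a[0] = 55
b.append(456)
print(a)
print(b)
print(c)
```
[55, 5, 1, 4, 1, 8, 5]
[6, 5, 1, 4, 1, 456]
[55, 5, 1, 4, 1, 8, 5]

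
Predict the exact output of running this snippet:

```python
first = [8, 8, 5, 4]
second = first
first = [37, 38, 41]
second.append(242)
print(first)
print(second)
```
[37, 38, 41]
[8, 8, 5, 4, 242]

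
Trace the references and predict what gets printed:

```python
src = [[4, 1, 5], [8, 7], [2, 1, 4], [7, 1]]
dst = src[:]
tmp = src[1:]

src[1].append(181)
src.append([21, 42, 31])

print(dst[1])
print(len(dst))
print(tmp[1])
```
[8, 7, 181]
4
[2, 1, 4]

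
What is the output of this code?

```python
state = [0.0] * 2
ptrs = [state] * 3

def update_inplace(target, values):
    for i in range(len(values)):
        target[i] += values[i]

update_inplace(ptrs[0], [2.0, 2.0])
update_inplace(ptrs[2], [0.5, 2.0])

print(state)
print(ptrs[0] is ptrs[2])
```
[2.5, 4.0]
True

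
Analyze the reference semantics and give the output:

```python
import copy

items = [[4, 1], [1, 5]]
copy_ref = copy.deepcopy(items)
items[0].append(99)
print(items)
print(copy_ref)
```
[[4, 1, 99], [1, 5]]
[[4, 1], [1, 5]]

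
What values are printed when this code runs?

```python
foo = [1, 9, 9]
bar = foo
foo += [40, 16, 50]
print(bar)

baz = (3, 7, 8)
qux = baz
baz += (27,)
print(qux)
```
[1, 9, 9, 40, 16, 50]
(3, 7, 8)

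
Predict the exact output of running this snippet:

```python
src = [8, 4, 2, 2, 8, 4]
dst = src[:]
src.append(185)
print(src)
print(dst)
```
[8, 4, 2, 2, 8, 4, 185]
[8, 4, 2, 2, 8, 4]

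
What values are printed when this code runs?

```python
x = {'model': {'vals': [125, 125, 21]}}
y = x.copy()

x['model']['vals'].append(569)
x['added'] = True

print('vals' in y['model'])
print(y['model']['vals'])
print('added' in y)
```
True
[125, 125, 21, 569]
False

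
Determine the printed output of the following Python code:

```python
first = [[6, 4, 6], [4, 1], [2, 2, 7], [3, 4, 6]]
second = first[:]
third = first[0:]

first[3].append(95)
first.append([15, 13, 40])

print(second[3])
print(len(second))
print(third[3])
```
[3, 4, 6, 95]
4
[3, 4, 6, 95]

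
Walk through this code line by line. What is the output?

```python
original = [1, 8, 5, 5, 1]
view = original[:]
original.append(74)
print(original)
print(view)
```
[1, 8, 5, 5, 1, 74]
[1, 8, 5, 5, 1]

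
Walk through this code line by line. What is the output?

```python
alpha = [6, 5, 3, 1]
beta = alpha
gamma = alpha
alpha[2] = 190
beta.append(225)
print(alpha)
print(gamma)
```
[6, 5, 190, 1, 225]
[6, 5, 190, 1, 225]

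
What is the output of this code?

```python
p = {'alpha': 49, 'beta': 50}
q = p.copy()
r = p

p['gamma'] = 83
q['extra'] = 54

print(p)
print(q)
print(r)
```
{'alpha': 49, 'beta': 50, 'gamma': 83}
{'alpha': 49, 'beta': 50, 'extra': 54}
{'alpha': 49, 'beta': 50, 'gamma': 83}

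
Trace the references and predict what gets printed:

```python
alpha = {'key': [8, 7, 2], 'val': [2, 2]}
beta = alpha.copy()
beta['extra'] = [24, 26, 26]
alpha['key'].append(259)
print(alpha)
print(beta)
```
{'key': [8, 7, 2, 259], 'val': [2, 2]}
{'key': [8, 7, 2, 259], 'val': [2, 2], 'extra': [24, 26, 26]}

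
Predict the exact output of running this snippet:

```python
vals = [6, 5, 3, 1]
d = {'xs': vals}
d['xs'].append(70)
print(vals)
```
[6, 5, 3, 1, 70]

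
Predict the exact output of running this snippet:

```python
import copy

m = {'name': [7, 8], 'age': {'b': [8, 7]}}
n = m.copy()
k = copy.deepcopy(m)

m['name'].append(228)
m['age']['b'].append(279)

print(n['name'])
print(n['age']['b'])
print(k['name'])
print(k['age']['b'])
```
[7, 8, 228]
[8, 7, 279]
[7, 8]
[8, 7]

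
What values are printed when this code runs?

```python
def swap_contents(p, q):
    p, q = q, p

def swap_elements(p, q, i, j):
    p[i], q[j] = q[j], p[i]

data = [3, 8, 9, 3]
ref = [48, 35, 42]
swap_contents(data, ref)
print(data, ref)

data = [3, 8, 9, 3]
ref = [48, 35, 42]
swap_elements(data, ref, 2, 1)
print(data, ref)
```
[3, 8, 9, 3] [48, 35, 42]
[3, 8, 35, 3] [48, 9, 42]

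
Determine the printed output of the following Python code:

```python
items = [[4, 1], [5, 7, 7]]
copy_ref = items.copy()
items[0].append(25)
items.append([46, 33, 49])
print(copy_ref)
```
[[4, 1, 25], [5, 7, 7]]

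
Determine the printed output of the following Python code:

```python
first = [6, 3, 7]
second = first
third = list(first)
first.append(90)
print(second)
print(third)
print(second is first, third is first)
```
[6, 3, 7, 90]
[6, 3, 7]
True False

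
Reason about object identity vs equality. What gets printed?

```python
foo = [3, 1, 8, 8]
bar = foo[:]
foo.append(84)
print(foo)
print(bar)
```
[3, 1, 8, 8, 84]
[3, 1, 8, 8]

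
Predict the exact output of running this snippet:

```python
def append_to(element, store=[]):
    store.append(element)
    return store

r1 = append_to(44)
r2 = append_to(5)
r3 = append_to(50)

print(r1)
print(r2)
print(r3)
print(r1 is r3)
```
[44, 5, 50]
[44, 5, 50]
[44, 5, 50]
True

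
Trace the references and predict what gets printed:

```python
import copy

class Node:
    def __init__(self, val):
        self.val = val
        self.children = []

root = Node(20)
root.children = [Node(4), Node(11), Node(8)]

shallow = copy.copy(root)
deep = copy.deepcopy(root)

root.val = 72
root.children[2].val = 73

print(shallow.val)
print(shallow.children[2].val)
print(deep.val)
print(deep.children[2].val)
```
20
73
20
8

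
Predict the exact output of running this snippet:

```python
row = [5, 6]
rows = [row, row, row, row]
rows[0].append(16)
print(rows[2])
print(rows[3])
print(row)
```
[5, 6, 16]
[5, 6, 16]
[5, 6, 16]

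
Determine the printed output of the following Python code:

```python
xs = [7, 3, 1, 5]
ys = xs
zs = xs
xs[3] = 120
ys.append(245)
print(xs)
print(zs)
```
[7, 3, 1, 120, 245]
[7, 3, 1, 120, 245]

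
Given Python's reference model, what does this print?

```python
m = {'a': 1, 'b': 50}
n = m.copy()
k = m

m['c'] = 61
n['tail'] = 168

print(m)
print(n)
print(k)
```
{'a': 1, 'b': 50, 'c': 61}
{'a': 1, 'b': 50, 'tail': 168}
{'a': 1, 'b': 50, 'c': 61}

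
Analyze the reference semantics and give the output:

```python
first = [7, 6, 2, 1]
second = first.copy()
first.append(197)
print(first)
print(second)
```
[7, 6, 2, 1, 197]
[7, 6, 2, 1]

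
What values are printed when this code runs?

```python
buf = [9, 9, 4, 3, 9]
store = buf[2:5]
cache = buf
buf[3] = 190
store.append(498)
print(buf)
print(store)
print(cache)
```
[9, 9, 4, 190, 9]
[4, 3, 9, 498]
[9, 9, 4, 190, 9]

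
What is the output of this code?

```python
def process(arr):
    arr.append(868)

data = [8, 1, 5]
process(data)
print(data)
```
[8, 1, 5, 868]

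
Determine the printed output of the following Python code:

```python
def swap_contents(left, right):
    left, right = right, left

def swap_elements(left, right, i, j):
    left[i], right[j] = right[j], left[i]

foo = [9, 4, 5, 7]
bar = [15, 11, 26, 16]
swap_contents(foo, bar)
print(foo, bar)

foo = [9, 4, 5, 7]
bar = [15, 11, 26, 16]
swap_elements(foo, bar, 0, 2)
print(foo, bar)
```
[9, 4, 5, 7] [15, 11, 26, 16]
[26, 4, 5, 7] [15, 11, 9, 16]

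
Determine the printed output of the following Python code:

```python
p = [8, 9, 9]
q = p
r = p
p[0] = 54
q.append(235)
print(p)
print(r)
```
[54, 9, 9, 235]
[54, 9, 9, 235]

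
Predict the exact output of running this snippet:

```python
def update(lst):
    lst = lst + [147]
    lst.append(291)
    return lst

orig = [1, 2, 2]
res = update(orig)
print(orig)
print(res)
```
[1, 2, 2]
[1, 2, 2, 147, 291]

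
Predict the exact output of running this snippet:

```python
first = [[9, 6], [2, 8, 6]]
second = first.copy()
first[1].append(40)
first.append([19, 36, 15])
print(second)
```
[[9, 6], [2, 8, 6, 40]]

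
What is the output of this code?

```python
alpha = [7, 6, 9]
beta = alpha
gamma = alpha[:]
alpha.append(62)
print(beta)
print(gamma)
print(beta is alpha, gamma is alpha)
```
[7, 6, 9, 62]
[7, 6, 9]
True False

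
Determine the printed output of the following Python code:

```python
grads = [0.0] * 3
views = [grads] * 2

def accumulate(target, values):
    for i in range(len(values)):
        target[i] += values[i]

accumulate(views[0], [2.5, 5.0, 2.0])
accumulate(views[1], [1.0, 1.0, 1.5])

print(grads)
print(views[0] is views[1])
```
[3.5, 6.0, 3.5]
True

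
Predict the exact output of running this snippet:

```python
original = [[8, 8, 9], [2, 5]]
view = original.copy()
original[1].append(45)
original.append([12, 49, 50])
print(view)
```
[[8, 8, 9], [2, 5, 45]]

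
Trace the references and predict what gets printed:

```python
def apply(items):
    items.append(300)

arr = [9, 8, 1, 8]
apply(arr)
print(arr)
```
[9, 8, 1, 8, 300]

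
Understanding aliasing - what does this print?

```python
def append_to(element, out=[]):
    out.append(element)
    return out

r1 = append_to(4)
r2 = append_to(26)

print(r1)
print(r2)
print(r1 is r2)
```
[4, 26]
[4, 26]
True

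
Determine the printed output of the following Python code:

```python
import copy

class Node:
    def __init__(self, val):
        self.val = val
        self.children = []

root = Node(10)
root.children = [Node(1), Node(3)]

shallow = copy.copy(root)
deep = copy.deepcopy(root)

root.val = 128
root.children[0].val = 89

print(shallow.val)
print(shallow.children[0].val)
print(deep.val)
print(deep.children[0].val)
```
10
89
10
1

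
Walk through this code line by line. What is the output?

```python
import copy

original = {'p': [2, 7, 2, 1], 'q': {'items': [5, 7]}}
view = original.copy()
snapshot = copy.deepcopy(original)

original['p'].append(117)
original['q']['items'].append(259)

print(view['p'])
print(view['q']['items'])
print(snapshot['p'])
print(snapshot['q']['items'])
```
[2, 7, 2, 1, 117]
[5, 7, 259]
[2, 7, 2, 1]
[5, 7]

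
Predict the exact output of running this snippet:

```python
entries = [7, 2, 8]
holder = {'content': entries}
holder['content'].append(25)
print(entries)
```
[7, 2, 8, 25]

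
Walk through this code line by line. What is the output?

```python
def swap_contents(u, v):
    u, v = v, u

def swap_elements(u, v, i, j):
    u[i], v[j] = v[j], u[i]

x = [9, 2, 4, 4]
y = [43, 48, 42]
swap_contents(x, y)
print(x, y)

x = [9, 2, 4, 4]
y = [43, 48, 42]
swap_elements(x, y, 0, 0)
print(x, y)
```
[9, 2, 4, 4] [43, 48, 42]
[43, 2, 4, 4] [9, 48, 42]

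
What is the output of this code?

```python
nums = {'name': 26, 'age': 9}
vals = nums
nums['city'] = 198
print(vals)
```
{'name': 26, 'age': 9, 'city': 198}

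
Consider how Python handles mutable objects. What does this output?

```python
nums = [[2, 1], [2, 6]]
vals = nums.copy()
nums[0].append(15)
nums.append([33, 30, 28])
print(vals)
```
[[2, 1, 15], [2, 6]]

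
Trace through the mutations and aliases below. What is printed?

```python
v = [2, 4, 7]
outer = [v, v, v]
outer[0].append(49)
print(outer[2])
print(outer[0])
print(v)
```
[2, 4, 7, 49]
[2, 4, 7, 49]
[2, 4, 7, 49]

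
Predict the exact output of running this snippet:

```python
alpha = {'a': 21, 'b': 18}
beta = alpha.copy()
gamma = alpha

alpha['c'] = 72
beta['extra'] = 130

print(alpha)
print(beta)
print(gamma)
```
{'a': 21, 'b': 18, 'c': 72}
{'a': 21, 'b': 18, 'extra': 130}
{'a': 21, 'b': 18, 'c': 72}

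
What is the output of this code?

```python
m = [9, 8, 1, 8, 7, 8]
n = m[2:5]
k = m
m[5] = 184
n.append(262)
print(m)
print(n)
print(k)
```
[9, 8, 1, 8, 7, 184]
[1, 8, 7, 262]
[9, 8, 1, 8, 7, 184]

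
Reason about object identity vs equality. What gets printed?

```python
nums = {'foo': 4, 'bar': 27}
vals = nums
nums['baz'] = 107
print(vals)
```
{'foo': 4, 'bar': 27, 'baz': 107}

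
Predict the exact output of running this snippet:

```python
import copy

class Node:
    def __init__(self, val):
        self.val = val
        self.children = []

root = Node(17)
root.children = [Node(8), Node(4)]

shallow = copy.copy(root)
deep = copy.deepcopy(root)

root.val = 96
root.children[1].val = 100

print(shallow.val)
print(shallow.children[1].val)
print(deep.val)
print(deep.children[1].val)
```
17
100
17
4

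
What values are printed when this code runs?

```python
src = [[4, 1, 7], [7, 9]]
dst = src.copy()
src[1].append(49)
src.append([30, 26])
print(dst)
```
[[4, 1, 7], [7, 9, 49]]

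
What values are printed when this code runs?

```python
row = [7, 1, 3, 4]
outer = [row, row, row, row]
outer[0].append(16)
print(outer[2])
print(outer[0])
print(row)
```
[7, 1, 3, 4, 16]
[7, 1, 3, 4, 16]
[7, 1, 3, 4, 16]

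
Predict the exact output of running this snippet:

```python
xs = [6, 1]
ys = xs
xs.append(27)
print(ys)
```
[6, 1, 27]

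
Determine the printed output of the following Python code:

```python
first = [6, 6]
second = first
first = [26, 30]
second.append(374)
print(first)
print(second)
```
[26, 30]
[6, 6, 374]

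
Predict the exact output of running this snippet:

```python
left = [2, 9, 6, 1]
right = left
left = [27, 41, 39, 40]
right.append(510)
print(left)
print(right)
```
[27, 41, 39, 40]
[2, 9, 6, 1, 510]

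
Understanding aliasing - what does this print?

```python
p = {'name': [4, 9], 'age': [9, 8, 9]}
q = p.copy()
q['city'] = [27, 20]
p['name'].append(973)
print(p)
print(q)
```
{'name': [4, 9, 973], 'age': [9, 8, 9]}
{'name': [4, 9, 973], 'age': [9, 8, 9], 'city': [27, 20]}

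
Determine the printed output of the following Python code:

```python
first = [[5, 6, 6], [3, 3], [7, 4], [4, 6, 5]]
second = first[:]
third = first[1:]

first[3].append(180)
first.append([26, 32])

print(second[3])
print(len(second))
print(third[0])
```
[4, 6, 5, 180]
4
[3, 3]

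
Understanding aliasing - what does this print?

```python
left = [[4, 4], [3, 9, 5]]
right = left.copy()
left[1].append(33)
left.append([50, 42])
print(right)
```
[[4, 4], [3, 9, 5, 33]]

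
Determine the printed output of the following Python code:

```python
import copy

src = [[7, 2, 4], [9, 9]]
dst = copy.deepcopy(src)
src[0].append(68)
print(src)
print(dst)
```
[[7, 2, 4, 68], [9, 9]]
[[7, 2, 4], [9, 9]]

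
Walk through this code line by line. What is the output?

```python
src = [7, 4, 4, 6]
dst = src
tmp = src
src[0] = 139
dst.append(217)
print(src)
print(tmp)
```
[139, 4, 4, 6, 217]
[139, 4, 4, 6, 217]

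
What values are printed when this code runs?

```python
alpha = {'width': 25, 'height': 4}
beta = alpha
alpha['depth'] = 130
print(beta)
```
{'width': 25, 'height': 4, 'depth': 130}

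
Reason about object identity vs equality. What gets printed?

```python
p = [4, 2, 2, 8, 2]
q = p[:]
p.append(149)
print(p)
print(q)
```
[4, 2, 2, 8, 2, 149]
[4, 2, 2, 8, 2]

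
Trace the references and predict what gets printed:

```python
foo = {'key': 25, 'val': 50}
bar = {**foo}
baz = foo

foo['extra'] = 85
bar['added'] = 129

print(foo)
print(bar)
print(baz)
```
{'key': 25, 'val': 50, 'extra': 85}
{'key': 25, 'val': 50, 'added': 129}
{'key': 25, 'val': 50, 'extra': 85}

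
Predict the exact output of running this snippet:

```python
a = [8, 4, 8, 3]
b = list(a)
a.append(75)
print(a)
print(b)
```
[8, 4, 8, 3, 75]
[8, 4, 8, 3]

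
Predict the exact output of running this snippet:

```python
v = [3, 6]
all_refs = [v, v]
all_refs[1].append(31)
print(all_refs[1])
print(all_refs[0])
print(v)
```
[3, 6, 31]
[3, 6, 31]
[3, 6, 31]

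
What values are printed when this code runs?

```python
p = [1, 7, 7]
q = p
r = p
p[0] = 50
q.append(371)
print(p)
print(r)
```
[50, 7, 7, 371]
[50, 7, 7, 371]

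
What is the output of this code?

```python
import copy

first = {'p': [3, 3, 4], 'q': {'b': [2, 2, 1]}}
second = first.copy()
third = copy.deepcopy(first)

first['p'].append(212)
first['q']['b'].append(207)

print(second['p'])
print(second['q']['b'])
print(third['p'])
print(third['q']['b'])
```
[3, 3, 4, 212]
[2, 2, 1, 207]
[3, 3, 4]
[2, 2, 1]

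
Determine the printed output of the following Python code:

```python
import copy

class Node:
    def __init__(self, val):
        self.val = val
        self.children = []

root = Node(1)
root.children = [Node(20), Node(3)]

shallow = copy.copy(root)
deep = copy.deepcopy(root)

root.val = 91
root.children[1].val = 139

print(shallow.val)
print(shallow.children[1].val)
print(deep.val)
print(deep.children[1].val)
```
1
139
1
3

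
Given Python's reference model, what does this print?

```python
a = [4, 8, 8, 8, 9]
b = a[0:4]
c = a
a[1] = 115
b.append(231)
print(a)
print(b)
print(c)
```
[4, 115, 8, 8, 9]
[4, 8, 8, 8, 231]
[4, 115, 8, 8, 9]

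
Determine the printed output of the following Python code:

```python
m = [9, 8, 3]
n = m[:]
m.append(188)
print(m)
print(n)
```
[9, 8, 3, 188]
[9, 8, 3]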